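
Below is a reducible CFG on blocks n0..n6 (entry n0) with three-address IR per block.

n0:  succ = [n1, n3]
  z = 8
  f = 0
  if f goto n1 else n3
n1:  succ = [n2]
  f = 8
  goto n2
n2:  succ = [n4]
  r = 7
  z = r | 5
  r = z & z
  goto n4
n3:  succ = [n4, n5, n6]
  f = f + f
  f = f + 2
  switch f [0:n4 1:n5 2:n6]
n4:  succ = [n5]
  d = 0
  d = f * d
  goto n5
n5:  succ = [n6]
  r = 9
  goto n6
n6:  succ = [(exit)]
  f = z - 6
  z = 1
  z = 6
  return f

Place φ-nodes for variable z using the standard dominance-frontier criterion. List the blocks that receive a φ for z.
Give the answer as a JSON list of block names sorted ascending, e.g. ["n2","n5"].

idom tree: n1←n0 n2←n1 n3←n0 n4←n0 n5←n0 n6←n0
Dom∩ at merges:
  n4: preds {n2,n3}: {n0,n1,n2} ∩ {n0,n3} = {n0}; idom=n0
  n5: preds {n3,n4}: {n0,n3} ∩ {n0,n4} = {n0}; idom=n0
  n6: preds {n3,n5}: {n0,n3} ∩ {n0,n5} = {n0}; idom=n0

DF derivation:
  n4←n2: walk n2→n1 to n0
  n4←n3: walk n3 to n0
  n5←n3: walk n3 to n0
  n5←n4: walk n4 to n0
  n6←n3: walk n3 to n0
  n6←n5: walk n5 to n0
  DF(n0)=∅
  DF(n1)={n4}
  DF(n2)={n4}
  DF(n3)={n4,n5,n6}
  DF(n4)={n5}
  DF(n5)={n6}
  DF(n6)=∅

φ for z: defs {n0,n2,n6}
  DF⁺ = {n4,n5,n6}

Answer: ["n4", "n5", "n6"]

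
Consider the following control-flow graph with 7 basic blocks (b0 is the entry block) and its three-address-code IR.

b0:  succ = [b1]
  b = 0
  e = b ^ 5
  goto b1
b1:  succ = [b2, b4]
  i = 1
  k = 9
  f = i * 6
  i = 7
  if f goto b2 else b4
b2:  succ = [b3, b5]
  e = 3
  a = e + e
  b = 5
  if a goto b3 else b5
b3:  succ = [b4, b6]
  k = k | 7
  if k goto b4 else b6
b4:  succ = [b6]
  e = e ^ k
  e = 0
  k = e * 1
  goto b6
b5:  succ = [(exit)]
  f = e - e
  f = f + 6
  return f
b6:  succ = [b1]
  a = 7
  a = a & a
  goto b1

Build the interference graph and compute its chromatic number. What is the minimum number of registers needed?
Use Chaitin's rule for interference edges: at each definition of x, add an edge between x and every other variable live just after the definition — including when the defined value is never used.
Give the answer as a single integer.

Answer: 4

Analysis:
Block summaries:
  b0: def={b,e} ue=∅
  b1: def={f,i,k} ue=∅
  b2: def={a,b,e} ue=∅
  b3: def={k} ue={k}
  b4: def={e,k} ue={e,k}
  b5: def={f} ue={e}
  b6: def={a} ue=∅

Backward fixpoint:
  live b0: ∅→{e}
  live b1: {e}→{e,k}
  live b2: {k}→{e,k}
  live b3: {e,k}→{e,k}
  live b4: {e,k}→{e}
  live b5: {e}→∅
  live b6: {e}→{e}

Conflict graph:
  a: {b,e,k}
  b: {a,e,k}
  e: {a,b,f,i,k}
  f: {e,i,k}
  i: {e,f,k}
  k: {a,b,e,f,i}

Colouring:
  {a,b,e,k} pairwise interfere (4-clique) ⇒ χ ≥ 4
  assign a→r2 b→r3 e→r0 f→r2 i→r3 k→r1 — no edge inside a register ⇒ χ ≤ 4
  χ = 4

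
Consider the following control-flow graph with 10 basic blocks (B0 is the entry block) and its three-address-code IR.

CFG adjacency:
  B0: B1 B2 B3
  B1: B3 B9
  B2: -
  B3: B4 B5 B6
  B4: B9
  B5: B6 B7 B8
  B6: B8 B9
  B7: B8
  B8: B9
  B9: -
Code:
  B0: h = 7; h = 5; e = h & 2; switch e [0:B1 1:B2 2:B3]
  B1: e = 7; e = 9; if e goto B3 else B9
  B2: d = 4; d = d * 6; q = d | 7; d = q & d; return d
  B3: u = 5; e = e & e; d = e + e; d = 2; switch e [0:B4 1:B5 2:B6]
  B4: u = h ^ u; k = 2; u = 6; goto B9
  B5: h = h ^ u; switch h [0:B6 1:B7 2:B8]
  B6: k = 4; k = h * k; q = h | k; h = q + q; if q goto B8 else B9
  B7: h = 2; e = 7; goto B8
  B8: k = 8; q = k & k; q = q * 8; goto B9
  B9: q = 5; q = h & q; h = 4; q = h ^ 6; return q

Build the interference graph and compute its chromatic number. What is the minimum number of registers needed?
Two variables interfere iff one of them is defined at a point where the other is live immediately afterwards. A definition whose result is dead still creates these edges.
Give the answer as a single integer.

Answer: 4

Working:
def/use:
  B0: {e,h} / ∅
  B1: {e} / ∅
  B2: {d,q} / ∅
  B3: {d,e,u} / {e}
  B4: {k,u} / {h,u}
  B5: {h} / {h,u}
  B6: {h,k,q} / {h}
  B7: {e,h} / ∅
  B8: {k,q} / ∅
  B9: {h,q} / {h}

Live sets:
  live B0: ∅→{e,h}
  live B1: {h}→{e,h}
  live B2: ∅→∅
  live B3: {e,h}→{h,u}
  live B4: {h,u}→{h}
  live B5: {h,u}→{h}
  live B6: {h}→{h}
  live B7: ∅→{h}
  live B8: {h}→{h}
  live B9: {h}→∅

Interference:
  d↔{e,h,q,u}
  e↔{d,h,u}
  h↔{d,e,k,q,u}
  k↔{h}
  q↔{d,h}
  u↔{d,e,h}

Registers:
  lower bound: {d,e,h,u} mutually conflict ⇒ χ ≥ 4
  assign d→R1 e→R2 h→R0 k→R1 q→R2 u→R3 — no edge inside a register ⇒ χ ≤ 4
  χ = 4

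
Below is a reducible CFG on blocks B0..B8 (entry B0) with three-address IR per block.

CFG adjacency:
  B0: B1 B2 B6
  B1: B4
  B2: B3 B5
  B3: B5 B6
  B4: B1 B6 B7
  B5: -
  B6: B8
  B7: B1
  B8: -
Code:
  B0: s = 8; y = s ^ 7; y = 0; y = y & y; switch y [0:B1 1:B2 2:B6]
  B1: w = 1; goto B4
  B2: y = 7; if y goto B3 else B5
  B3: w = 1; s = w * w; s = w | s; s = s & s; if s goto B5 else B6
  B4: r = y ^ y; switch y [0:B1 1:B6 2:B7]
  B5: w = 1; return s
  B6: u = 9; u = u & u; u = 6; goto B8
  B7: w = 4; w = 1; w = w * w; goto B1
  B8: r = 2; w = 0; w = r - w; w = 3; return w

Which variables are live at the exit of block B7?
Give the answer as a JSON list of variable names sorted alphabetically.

Answer: ["y"]

Working:
def/use:
  B0: def={s,y} ue=∅
  B1: def={w} ue=∅
  B2: def={y} ue=∅
  B3: def={s,w} ue=∅
  B4: def={r} ue={y}
  B5: def={w} ue={s}
  B6: def={u} ue=∅
  B7: def={w} ue=∅
  B8: def={r,w} ue=∅

Liveness:
  B0 li=∅ lo={s,y}
  B1 li={y} lo={y}
  B2 li={s} lo={s}
  B3 li=∅ lo={s}
  B4 li={y} lo={y}
  B5 li={s} lo=∅
  B6 li=∅ lo=∅
  B7 li={y} lo={y}
  B8 li=∅ lo=∅

live-out(B7) = ["y"]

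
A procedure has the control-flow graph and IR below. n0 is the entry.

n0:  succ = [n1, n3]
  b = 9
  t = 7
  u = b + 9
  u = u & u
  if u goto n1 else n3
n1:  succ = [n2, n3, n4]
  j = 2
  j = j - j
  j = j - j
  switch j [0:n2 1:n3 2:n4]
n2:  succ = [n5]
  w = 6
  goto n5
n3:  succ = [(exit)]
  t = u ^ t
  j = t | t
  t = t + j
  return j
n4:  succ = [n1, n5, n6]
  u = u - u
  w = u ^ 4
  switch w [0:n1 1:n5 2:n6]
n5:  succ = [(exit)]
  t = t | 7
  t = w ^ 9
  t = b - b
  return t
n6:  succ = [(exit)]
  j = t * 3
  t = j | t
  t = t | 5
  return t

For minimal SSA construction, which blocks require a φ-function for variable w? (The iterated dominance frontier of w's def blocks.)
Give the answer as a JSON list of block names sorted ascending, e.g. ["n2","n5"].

Answer: ["n1", "n3", "n5"]

Derivation:
idom tree: n1←n0 n2←n1 n3←n0 n4←n1 n5←n1 n6←n4
Join-block Dom:
  n1: preds {n0,n4}: {n0} ∩ {n0,n1,n4} = {n0}; idom=n0
  n3: preds {n0,n1}: {n0} ∩ {n0,n1} = {n0}; idom=n0
  n5: preds {n2,n4}: {n0,n1,n2} ∩ {n0,n1,n4} = {n0,n1}; idom=n1

DF derivation:
  n1←n0: walk · to n0
  n1←n4: walk n4→n1 to n0
  n3←n0: walk · to n0
  n3←n1: walk n1 to n0
  n5←n2: walk n2 to n1
  n5←n4: walk n4 to n1
  n0 → ∅
  n1 → {n1,n3}
  n2 → {n5}
  n3 → ∅
  n4 → {n1,n5}
  n5 → ∅
  n6 → ∅

φ for w: defs {n2,n4}
  DF⁺ = {n1,n3,n5}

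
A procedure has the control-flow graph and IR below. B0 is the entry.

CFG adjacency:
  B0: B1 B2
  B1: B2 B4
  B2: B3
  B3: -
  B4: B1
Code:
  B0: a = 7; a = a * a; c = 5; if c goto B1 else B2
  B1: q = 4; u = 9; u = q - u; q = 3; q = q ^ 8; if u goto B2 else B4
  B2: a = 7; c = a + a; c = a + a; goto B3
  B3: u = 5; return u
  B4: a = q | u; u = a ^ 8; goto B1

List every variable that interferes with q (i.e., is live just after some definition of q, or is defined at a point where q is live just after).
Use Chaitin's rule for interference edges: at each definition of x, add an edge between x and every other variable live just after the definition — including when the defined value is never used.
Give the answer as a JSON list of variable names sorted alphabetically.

Answer: ["u"]

Analysis:
Per-block:
  B0: {a,c} / ∅
  B1: {q,u} / ∅
  B2: {a,c} / ∅
  B3: {u} / ∅
  B4: {a,u} / {q,u}

Backward fixpoint:
  B0: in=∅ out=∅
  B1: in=∅ out={q,u}
  B2: in=∅ out=∅
  B3: in=∅ out=∅
  B4: in={q,u} out=∅

Conflict graph:
  a: {c}
  c: {a}
  q: {u}
  u: {q}

N(q) = ["u"]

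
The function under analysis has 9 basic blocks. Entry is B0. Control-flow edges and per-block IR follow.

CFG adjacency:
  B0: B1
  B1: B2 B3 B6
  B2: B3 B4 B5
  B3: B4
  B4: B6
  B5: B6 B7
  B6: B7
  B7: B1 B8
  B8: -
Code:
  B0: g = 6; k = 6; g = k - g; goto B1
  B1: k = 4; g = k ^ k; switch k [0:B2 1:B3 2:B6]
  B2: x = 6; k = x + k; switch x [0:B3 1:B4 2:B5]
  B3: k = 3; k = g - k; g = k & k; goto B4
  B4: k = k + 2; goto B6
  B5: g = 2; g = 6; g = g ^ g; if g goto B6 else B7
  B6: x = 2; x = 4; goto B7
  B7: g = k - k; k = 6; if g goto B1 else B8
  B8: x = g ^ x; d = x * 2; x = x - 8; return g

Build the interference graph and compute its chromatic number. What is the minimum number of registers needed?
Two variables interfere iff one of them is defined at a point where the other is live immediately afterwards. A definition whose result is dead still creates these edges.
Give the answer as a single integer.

Block summaries:
  B0: def={g,k} ue=∅
  B1: def={g,k} ue=∅
  B2: def={k,x} ue={k}
  B3: def={g,k} ue={g}
  B4: def={k} ue={k}
  B5: def={g} ue=∅
  B6: def={x} ue=∅
  B7: def={g,k} ue={k}
  B8: def={d,x} ue={g,x}

Live sets:
  live B0: ∅→∅
  live B1: ∅→{g,k}
  live B2: {g,k}→{g,k,x}
  live B3: {g}→{k}
  live B4: {k}→{k}
  live B5: {k,x}→{k,x}
  live B6: {k}→{k,x}
  live B7: {k,x}→{g,x}
  live B8: {g,x}→∅

Conflict graph:
  d: {g,x}
  g: {d,k,x}
  k: {g,x}
  x: {d,g,k}

Registers:
  lower bound: {d,g,x} mutually conflict ⇒ χ ≥ 3
  assign d→r2 g→r0 k→r2 x→r1 — no edge inside a register ⇒ χ ≤ 3
  χ = 3

Answer: 3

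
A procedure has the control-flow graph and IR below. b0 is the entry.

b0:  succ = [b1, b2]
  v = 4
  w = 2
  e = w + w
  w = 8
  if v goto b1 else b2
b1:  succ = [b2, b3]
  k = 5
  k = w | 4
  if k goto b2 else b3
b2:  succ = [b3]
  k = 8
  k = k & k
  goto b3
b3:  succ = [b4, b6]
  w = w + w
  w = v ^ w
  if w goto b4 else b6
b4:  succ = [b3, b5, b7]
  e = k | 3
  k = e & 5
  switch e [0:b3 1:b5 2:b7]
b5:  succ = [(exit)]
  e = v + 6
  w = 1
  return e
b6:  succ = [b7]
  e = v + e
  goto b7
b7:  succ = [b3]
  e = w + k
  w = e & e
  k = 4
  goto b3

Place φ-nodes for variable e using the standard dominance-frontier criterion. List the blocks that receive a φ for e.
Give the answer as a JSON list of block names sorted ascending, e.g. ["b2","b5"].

Answer: ["b3", "b7"]

Analysis:
idom tree: b1←b0 b2←b0 b3←b0 b4←b3 b5←b4 b6←b3 b7←b3
Dom∩ at merges:
  b2: preds {b0,b1}: {b0} ∩ {b0,b1} = {b0}; idom=b0
  b3: preds {b1,b2,b4,b7}: {b0,b1} ∩ {b0,b2} ∩ {b0,b3,b4} ∩ {b0,b3,b7} = {b0}; idom=b0
  b7: preds {b4,b6}: {b0,b3,b4} ∩ {b0,b3,b6} = {b0,b3}; idom=b3

DF walk-up:
  join b2 pred b0: · stop@b0
  join b2 pred b1: b1 stop@b0
  join b3 pred b1: b1 stop@b0
  join b3 pred b2: b2 stop@b0
  join b3 pred b4: b4→b3 stop@b0
  join b3 pred b7: b7→b3 stop@b0
  join b7 pred b4: b4 stop@b3
  join b7 pred b6: b6 stop@b3
  b0: DF=∅
  b1: DF={b2,b3}
  b2: DF={b3}
  b3: DF={b3}
  b4: DF={b3,b7}
  b5: DF=∅
  b6: DF={b7}
  b7: DF={b3}

φ for e: defs {b0,b4,b5,b6,b7}
  DF⁺ = {b3,b7}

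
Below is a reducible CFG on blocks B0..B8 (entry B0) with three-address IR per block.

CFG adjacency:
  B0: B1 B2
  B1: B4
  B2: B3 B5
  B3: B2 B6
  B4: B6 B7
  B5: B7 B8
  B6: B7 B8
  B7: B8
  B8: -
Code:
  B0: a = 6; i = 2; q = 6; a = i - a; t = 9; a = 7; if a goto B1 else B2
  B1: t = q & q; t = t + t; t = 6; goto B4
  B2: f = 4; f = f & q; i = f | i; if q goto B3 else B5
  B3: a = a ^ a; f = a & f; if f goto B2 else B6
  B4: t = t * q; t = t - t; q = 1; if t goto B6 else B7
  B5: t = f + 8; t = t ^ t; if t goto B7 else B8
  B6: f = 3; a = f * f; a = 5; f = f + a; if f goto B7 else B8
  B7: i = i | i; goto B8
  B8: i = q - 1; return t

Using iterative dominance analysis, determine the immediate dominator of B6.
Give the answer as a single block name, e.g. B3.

idom tree: B1←B0 B2←B0 B3←B2 B4←B1 B5←B2 B6←B0 B7←B0 B8←B0
Dom at joins:
  B2: preds {B0,B3}: {B0} ∩ {B0,B2,B3} = {B0}; idom=B0
  B6: preds {B3,B4}: {B0,B2,B3} ∩ {B0,B1,B4} = {B0}; idom=B0
  B7: preds {B4,B5,B6}: {B0,B1,B4} ∩ {B0,B2,B5} ∩ {B0,B6} = {B0}; idom=B0
  B8: preds {B5,B6,B7}: {B0,B2,B5} ∩ {B0,B6} ∩ {B0,B7} = {B0}; idom=B0

idom(B6) = B0

Answer: B0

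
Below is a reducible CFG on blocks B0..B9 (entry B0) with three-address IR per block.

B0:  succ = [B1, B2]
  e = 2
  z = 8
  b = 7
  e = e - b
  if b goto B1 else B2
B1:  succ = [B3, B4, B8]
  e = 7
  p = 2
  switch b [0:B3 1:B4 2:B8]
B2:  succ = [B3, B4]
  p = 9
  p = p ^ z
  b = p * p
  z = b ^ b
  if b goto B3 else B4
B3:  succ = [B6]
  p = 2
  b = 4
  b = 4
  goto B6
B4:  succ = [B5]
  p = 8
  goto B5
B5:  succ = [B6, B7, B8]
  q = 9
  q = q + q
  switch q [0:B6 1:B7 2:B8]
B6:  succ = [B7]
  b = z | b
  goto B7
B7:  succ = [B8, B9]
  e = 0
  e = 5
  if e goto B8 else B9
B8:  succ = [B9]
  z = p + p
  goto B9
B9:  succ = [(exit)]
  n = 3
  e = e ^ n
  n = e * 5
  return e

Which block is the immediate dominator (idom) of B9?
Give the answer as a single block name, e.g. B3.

Answer: B0

Derivation:
idom tree: B1←B0 B2←B0 B3←B0 B4←B0 B5←B4 B6←B0 B7←B0 B8←B0 B9←B0
Dom∩ at merges:
  B3: preds {B1,B2}: {B0,B1} ∩ {B0,B2} = {B0}; idom=B0
  B4: preds {B1,B2}: {B0,B1} ∩ {B0,B2} = {B0}; idom=B0
  B6: preds {B3,B5}: {B0,B3} ∩ {B0,B4,B5} = {B0}; idom=B0
  B7: preds {B5,B6}: {B0,B4,B5} ∩ {B0,B6} = {B0}; idom=B0
  B8: preds {B1,B5,B7}: {B0,B1} ∩ {B0,B4,B5} ∩ {B0,B7} = {B0}; idom=B0
  B9: preds {B7,B8}: {B0,B7} ∩ {B0,B8} = {B0}; idom=B0

idom(B9) = B0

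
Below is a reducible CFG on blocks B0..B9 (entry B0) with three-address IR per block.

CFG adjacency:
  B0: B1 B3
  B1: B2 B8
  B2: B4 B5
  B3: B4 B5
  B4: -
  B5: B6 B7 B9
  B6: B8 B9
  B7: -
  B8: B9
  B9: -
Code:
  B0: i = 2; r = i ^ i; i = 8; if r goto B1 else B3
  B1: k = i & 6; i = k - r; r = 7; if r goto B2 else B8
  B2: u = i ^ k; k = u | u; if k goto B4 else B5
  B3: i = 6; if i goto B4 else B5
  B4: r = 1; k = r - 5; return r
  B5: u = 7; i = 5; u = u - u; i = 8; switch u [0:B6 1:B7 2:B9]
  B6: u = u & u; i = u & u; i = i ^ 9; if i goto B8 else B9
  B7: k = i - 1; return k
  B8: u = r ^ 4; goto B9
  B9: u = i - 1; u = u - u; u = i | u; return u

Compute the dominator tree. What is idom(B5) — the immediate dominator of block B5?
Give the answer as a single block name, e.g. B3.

idom tree: B1←B0 B2←B1 B3←B0 B4←B0 B5←B0 B6←B5 B7←B5 B8←B0 B9←B0
Dom at joins:
  B4: preds {B2,B3}: {B0,B1,B2} ∩ {B0,B3} = {B0}; idom=B0
  B5: preds {B2,B3}: {B0,B1,B2} ∩ {B0,B3} = {B0}; idom=B0
  B8: preds {B1,B6}: {B0,B1} ∩ {B0,B5,B6} = {B0}; idom=B0
  B9: preds {B5,B6,B8}: {B0,B5} ∩ {B0,B5,B6} ∩ {B0,B8} = {B0}; idom=B0

idom(B5) = B0

Answer: B0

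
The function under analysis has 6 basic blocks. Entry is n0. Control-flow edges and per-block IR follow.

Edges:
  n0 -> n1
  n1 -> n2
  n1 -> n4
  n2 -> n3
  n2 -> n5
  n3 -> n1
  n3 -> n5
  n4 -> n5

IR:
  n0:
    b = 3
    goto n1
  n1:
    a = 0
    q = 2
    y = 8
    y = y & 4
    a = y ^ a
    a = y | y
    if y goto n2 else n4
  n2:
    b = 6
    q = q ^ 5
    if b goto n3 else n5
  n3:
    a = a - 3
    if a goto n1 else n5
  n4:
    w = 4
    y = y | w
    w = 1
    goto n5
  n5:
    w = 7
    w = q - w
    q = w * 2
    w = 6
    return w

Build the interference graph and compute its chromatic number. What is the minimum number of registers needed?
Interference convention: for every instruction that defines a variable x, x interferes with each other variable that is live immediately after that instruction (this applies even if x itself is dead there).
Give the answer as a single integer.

Block summaries:
  n0 def {b} use ∅
  n1 def {a,q,y} use ∅
  n2 def {b,q} use {q}
  n3 def {a} use {a}
  n4 def {w,y} use {y}
  n5 def {q,w} use {q}

Liveness:
  live n0: ∅→∅
  live n1: ∅→{a,q,y}
  live n2: {a,q}→{a,q}
  live n3: {a,q}→{q}
  live n4: {q,y}→{q}
  live n5: {q}→∅

Conflict graph:
  a↔{b,q,y}
  b↔{a,q}
  q↔{a,b,w,y}
  w↔{q,y}
  y↔{a,q,w}

Registers:
  lower bound: {a,b,q} mutually conflict ⇒ χ ≥ 3
  3-colouring: c0={q}  c1={a,w}  c2={b,y}
  χ = 3

Answer: 3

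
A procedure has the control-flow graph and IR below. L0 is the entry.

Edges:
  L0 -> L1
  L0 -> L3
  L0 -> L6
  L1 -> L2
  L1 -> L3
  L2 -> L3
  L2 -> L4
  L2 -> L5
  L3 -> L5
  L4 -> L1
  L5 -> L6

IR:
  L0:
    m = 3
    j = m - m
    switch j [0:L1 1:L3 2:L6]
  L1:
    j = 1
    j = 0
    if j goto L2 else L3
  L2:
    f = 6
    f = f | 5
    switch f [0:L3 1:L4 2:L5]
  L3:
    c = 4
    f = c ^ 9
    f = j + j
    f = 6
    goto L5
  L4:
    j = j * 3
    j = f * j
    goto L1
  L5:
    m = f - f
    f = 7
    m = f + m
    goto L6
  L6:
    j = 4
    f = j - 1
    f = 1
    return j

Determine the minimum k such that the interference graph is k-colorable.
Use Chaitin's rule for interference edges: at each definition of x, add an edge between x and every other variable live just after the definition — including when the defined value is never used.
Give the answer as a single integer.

Answer: 2

Working:
Block summaries:
  L0: def={j,m} ue=∅
  L1: def={j} ue=∅
  L2: def={f} ue=∅
  L3: def={c,f} ue={j}
  L4: def={j} ue={f,j}
  L5: def={f,m} ue={f}
  L6: def={f,j} ue=∅

Live sets:
  L0 li=∅ lo={j}
  L1 li=∅ lo={j}
  L2 li={j} lo={f,j}
  L3 li={j} lo={f}
  L4 li={f,j} lo=∅
  L5 li={f} lo=∅
  L6 li=∅ lo=∅

Conflict graph:
  c — {j}
  f — {j,m}
  j — {c,f}
  m — {f}

Registers:
  clique {c,j} ⇒ need ≥ 2
  assign c→r0 f→r0 j→r1 m→r1 — no edge inside a register ⇒ χ ≤ 2
  χ = 2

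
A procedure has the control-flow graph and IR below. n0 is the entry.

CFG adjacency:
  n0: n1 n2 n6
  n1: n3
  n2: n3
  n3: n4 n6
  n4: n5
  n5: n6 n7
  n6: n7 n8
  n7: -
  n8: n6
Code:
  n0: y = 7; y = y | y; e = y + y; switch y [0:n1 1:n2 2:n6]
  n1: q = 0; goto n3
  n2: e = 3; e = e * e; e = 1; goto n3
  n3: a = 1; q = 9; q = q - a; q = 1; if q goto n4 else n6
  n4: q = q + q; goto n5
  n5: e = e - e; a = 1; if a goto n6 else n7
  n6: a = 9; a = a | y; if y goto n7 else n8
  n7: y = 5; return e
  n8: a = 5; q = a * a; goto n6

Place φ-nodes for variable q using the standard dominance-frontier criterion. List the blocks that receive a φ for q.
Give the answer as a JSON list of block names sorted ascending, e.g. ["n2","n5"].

idom tree: n1←n0 n2←n0 n3←n0 n4←n3 n5←n4 n6←n0 n7←n0 n8←n6
Join-block Dom:
  n3: preds {n1,n2}: {n0,n1} ∩ {n0,n2} = {n0}; idom=n0
  n6: preds {n0,n3,n5,n8}: {n0} ∩ {n0,n3} ∩ {n0,n3,n4,n5} ∩ {n0,n6,n8} = {n0}; idom=n0
  n7: preds {n5,n6}: {n0,n3,n4,n5} ∩ {n0,n6} = {n0}; idom=n0

DF derivation:
  n3←n1: walk n1 to n0
  n3←n2: walk n2 to n0
  n6←n0: walk · to n0
  n6←n3: walk n3 to n0
  n6←n5: walk n5→n4→n3 to n0
  n6←n8: walk n8→n6 to n0
  n7←n5: walk n5→n4→n3 to n0
  n7←n6: walk n6 to n0
  n0: DF=∅
  n1: DF={n3}
  n2: DF={n3}
  n3: DF={n6,n7}
  n4: DF={n6,n7}
  n5: DF={n6,n7}
  n6: DF={n6,n7}
  n7: DF=∅
  n8: DF={n6}

φ for q: defs {n1,n3,n4,n8}
  DF⁺ = {n3,n6,n7}

Answer: ["n3", "n6", "n7"]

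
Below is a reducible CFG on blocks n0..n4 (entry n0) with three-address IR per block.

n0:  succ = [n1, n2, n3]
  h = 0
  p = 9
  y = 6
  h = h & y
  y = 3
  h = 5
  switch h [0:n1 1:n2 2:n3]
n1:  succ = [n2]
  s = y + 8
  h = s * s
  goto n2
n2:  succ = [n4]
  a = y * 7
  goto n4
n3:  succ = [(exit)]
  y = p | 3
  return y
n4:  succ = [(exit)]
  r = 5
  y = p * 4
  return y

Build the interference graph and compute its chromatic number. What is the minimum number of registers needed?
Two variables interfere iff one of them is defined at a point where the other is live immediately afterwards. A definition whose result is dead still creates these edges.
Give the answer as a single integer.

Block summaries:
  n0: def={h,p,y} ue=∅
  n1: def={h,s} ue={y}
  n2: def={a} ue={y}
  n3: def={y} ue={p}
  n4: def={r,y} ue={p}

Backward fixpoint:
  n0 li=∅ lo={p,y}
  n1 li={p,y} lo={p,y}
  n2 li={p,y} lo={p}
  n3 li={p} lo=∅
  n4 li={p} lo=∅

Conflict graph:
  a: {p}
  h: {p,y}
  p: {a,h,r,s,y}
  r: {p}
  s: {p,y}
  y: {h,p,s}

Registers:
  {h,p,y} pairwise interfere (3-clique) ⇒ χ ≥ 3
  3-colouring: r0={p}  r1={a,r,y}  r2={h,s}
  χ = 3

Answer: 3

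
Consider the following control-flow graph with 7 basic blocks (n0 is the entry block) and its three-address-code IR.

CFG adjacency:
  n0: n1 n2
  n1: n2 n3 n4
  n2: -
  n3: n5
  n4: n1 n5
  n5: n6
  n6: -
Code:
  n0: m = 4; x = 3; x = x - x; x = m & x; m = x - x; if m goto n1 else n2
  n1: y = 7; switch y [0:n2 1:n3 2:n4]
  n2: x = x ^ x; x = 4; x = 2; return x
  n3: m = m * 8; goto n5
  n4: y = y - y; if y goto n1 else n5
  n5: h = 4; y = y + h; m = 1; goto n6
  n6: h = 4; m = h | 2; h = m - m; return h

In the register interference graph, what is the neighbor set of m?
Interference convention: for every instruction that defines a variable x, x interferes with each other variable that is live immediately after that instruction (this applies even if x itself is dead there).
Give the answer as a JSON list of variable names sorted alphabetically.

Block summaries:
  n0: {m,x} / ∅
  n1: {y} / ∅
  n2: {x} / {x}
  n3: {m} / {m}
  n4: {y} / {y}
  n5: {h,m,y} / {y}
  n6: {h,m} / ∅

Live sets:
  live n0: ∅→{m,x}
  live n1: {m,x}→{m,x,y}
  live n2: {x}→∅
  live n3: {m,y}→{y}
  live n4: {m,x,y}→{m,x,y}
  live n5: {y}→∅
  live n6: ∅→∅

Conflict graph:
  h↔{y}
  m↔{x,y}
  x↔{m,y}
  y↔{h,m,x}

N(m) = ["x", "y"]

Answer: ["x", "y"]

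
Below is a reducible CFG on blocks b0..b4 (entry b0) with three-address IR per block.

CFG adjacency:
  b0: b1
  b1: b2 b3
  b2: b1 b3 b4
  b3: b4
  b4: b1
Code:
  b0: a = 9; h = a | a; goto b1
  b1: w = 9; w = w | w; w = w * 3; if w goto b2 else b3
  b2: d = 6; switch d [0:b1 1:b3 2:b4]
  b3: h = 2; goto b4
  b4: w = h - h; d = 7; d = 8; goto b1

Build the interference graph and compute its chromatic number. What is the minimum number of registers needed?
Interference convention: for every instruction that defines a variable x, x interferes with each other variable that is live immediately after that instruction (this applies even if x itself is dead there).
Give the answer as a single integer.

Per-block:
  b0: {a,h} / ∅
  b1: {w} / ∅
  b2: {d} / ∅
  b3: {h} / ∅
  b4: {d,w} / {h}

Live sets:
  b0: in=∅ out={h}
  b1: in={h} out={h}
  b2: in={h} out={h}
  b3: in=∅ out={h}
  b4: in={h} out={h}

Conflict graph:
  a — ∅
  d — {h}
  h — {d,w}
  w — {h}

Chromatic number:
  lower bound: {d,h} mutually conflict ⇒ χ ≥ 2
  assign a→r0 d→r1 h→r0 w→r1 — no edge inside a register ⇒ χ ≤ 2
  χ = 2

Answer: 2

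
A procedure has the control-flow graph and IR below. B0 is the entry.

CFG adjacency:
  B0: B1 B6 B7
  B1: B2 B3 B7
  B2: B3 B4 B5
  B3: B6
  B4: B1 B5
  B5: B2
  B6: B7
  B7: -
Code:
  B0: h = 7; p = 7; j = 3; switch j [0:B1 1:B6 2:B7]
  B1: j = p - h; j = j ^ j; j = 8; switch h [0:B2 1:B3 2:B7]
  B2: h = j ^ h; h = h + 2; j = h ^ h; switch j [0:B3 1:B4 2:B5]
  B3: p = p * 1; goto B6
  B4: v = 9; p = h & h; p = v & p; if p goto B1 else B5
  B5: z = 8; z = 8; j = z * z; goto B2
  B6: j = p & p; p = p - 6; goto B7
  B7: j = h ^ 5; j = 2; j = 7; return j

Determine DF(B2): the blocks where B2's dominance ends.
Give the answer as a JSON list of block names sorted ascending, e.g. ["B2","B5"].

Answer: ["B1", "B2", "B3"]

Analysis:
idom tree: B1←B0 B2←B1 B3←B1 B4←B2 B5←B2 B6←B0 B7←B0
Join-block Dom:
  B1: preds {B0,B4}: {B0} ∩ {B0,B1,B2,B4} = {B0}; idom=B0
  B2: preds {B1,B5}: {B0,B1} ∩ {B0,B1,B2,B5} = {B0,B1}; idom=B1
  B3: preds {B1,B2}: {B0,B1} ∩ {B0,B1,B2} = {B0,B1}; idom=B1
  B5: preds {B2,B4}: {B0,B1,B2} ∩ {B0,B1,B2,B4} = {B0,B1,B2}; idom=B2
  B6: preds {B0,B3}: {B0} ∩ {B0,B1,B3} = {B0}; idom=B0
  B7: preds {B0,B1,B6}: {B0} ∩ {B0,B1} ∩ {B0,B6} = {B0}; idom=B0

Frontier:
  join B1 pred B0: · stop@B0
  join B1 pred B4: B4→B2→B1 stop@B0
  join B2 pred B1: · stop@B1
  join B2 pred B5: B5→B2 stop@B1
  join B3 pred B1: · stop@B1
  join B3 pred B2: B2 stop@B1
  join B5 pred B2: · stop@B2
  join B5 pred B4: B4 stop@B2
  join B6 pred B0: · stop@B0
  join B6 pred B3: B3→B1 stop@B0
  join B7 pred B0: · stop@B0
  join B7 pred B1: B1 stop@B0
  join B7 pred B6: B6 stop@B0
  DF(B0)=∅
  DF(B1)={B1,B6,B7}
  DF(B2)={B1,B2,B3}
  DF(B3)={B6}
  DF(B4)={B1,B5}
  DF(B5)={B2}
  DF(B6)={B7}
  DF(B7)=∅

DF(B2) = ["B1", "B2", "B3"]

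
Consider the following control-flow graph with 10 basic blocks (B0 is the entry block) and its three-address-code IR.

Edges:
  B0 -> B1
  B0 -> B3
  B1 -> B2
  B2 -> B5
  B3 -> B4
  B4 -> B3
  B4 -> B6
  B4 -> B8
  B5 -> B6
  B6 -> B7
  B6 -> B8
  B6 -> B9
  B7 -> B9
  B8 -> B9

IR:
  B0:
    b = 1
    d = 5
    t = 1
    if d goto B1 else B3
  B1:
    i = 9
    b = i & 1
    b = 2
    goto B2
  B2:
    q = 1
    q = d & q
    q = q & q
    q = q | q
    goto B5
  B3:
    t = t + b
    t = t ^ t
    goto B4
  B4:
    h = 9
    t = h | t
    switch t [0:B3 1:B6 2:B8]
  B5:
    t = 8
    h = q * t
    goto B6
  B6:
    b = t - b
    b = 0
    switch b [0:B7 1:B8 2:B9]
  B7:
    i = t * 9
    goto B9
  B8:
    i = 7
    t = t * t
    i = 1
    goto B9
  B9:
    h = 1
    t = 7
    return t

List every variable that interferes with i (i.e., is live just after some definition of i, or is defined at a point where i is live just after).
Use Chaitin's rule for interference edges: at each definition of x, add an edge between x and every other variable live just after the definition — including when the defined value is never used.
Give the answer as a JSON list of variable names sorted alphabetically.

Answer: ["d", "t"]

Derivation:
Per-block:
  B0: {b,d,t} / ∅
  B1: {b,i} / ∅
  B2: {q} / {d}
  B3: {t} / {b,t}
  B4: {h,t} / {t}
  B5: {h,t} / {q}
  B6: {b} / {b,t}
  B7: {i} / {t}
  B8: {i,t} / {t}
  B9: {h,t} / ∅

Backward fixpoint:
  B0: in=∅ out={b,d,t}
  B1: in={d} out={b,d}
  B2: in={b,d} out={b,q}
  B3: in={b,t} out={b,t}
  B4: in={b,t} out={b,t}
  B5: in={b,q} out={b,t}
  B6: in={b,t} out={t}
  B7: in={t} out=∅
  B8: in={t} out=∅
  B9: in=∅ out=∅

Conflict graph:
  b — {d,h,q,t}
  d — {b,i,q,t}
  h — {b,t}
  i — {d,t}
  q — {b,d,t}
  t — {b,d,h,i,q}

N(i) = ["d", "t"]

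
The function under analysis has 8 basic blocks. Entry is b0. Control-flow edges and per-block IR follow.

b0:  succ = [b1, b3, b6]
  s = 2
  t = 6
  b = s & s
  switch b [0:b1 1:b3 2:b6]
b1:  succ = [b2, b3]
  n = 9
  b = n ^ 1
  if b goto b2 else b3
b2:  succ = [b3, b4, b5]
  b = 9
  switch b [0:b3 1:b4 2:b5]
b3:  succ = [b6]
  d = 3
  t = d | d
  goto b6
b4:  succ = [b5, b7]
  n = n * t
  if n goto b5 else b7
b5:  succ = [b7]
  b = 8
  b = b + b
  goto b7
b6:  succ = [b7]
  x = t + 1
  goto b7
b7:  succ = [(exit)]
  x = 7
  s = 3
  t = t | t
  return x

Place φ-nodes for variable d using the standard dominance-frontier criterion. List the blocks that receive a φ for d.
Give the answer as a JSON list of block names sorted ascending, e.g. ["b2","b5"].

Answer: ["b6", "b7"]

Working:
idom tree: b1←b0 b2←b1 b3←b0 b4←b2 b5←b2 b6←b0 b7←b0
Dom∩ at merges:
  b3: preds {b0,b1,b2}: {b0} ∩ {b0,b1} ∩ {b0,b1,b2} = {b0}; idom=b0
  b5: preds {b2,b4}: {b0,b1,b2} ∩ {b0,b1,b2,b4} = {b0,b1,b2}; idom=b2
  b6: preds {b0,b3}: {b0} ∩ {b0,b3} = {b0}; idom=b0
  b7: preds {b4,b5,b6}: {b0,b1,b2,b4} ∩ {b0,b1,b2,b5} ∩ {b0,b6} = {b0}; idom=b0

DF walk-up:
  join b3 pred b0: · stop@b0
  join b3 pred b1: b1 stop@b0
  join b3 pred b2: b2→b1 stop@b0
  join b5 pred b2: · stop@b2
  join b5 pred b4: b4 stop@b2
  join b6 pred b0: · stop@b0
  join b6 pred b3: b3 stop@b0
  join b7 pred b4: b4→b2→b1 stop@b0
  join b7 pred b5: b5→b2→b1 stop@b0
  join b7 pred b6: b6 stop@b0
  b0 → ∅
  b1 → {b3,b7}
  b2 → {b3,b7}
  b3 → {b6}
  b4 → {b5,b7}
  b5 → {b7}
  b6 → {b7}
  b7 → ∅

φ for d: defs {b3}
  DF⁺ = {b6,b7}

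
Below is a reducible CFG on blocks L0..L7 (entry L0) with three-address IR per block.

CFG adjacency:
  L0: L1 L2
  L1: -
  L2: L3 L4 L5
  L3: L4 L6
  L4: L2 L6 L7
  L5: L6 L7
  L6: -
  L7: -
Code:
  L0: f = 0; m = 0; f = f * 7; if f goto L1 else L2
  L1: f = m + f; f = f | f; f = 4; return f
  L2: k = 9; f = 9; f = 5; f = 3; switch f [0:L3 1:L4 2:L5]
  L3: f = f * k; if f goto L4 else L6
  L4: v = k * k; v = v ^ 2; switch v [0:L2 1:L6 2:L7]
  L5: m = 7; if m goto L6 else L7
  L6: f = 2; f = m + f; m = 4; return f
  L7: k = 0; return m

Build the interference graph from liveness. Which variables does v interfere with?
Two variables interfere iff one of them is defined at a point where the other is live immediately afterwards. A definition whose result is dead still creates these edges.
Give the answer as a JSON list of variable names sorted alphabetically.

Answer: ["m"]

Working:
Block summaries:
  L0: {f,m} / ∅
  L1: {f} / {f,m}
  L2: {f,k} / ∅
  L3: {f} / {f,k}
  L4: {v} / {k}
  L5: {m} / ∅
  L6: {f,m} / {m}
  L7: {k} / {m}

Live sets:
  live L0: ∅→{f,m}
  live L1: {f,m}→∅
  live L2: {m}→{f,k,m}
  live L3: {f,k,m}→{k,m}
  live L4: {k,m}→{m}
  live L5: ∅→{m}
  live L6: {m}→∅
  live L7: {m}→∅

Interfere edges:
  f — {k,m}
  k — {f,m}
  m — {f,k,v}
  v — {m}

N(v) = ["m"]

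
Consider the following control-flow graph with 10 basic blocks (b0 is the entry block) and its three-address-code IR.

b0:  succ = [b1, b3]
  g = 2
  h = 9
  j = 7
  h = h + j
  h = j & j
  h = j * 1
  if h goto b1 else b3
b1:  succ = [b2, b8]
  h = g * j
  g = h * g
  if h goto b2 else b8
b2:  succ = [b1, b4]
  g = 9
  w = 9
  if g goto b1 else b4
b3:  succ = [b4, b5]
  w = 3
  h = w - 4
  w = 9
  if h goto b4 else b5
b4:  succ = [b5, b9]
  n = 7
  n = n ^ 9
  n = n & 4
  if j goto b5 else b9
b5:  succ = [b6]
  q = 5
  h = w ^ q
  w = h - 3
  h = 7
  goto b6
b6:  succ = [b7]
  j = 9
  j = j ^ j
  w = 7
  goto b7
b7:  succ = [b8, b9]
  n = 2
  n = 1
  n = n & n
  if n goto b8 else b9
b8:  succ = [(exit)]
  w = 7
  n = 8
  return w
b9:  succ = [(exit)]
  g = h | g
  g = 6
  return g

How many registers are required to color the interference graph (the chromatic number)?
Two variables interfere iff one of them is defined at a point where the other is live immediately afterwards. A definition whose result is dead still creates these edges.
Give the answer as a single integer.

Per-block:
  b0: {g,h,j} / ∅
  b1: {g,h} / {g,j}
  b2: {g,w} / ∅
  b3: {h,w} / ∅
  b4: {n} / {j}
  b5: {h,q,w} / {w}
  b6: {j,w} / ∅
  b7: {n} / ∅
  b8: {n,w} / ∅
  b9: {g} / {g,h}

Liveness:
  live b0: ∅→{g,j}
  live b1: {g,j}→{h,j}
  live b2: {h,j}→{g,h,j,w}
  live b3: {g,j}→{g,h,j,w}
  live b4: {g,h,j,w}→{g,h,w}
  live b5: {g,w}→{g,h}
  live b6: {g,h}→{g,h}
  live b7: {g,h}→{g,h}
  live b8: ∅→∅
  live b9: {g,h}→∅

Conflict graph:
  g — {h,j,n,q,w}
  h — {g,j,n,w}
  j — {g,h,n,w}
  n — {g,h,j,w}
  q — {g,w}
  w — {g,h,j,n,q}

Registers:
  clique {g,h,j,n,w} ⇒ need ≥ 5
  assign g→R0 h→R2 j→R3 n→R4 q→R2 w→R1 — no edge inside a register ⇒ χ ≤ 5
  χ = 5

Answer: 5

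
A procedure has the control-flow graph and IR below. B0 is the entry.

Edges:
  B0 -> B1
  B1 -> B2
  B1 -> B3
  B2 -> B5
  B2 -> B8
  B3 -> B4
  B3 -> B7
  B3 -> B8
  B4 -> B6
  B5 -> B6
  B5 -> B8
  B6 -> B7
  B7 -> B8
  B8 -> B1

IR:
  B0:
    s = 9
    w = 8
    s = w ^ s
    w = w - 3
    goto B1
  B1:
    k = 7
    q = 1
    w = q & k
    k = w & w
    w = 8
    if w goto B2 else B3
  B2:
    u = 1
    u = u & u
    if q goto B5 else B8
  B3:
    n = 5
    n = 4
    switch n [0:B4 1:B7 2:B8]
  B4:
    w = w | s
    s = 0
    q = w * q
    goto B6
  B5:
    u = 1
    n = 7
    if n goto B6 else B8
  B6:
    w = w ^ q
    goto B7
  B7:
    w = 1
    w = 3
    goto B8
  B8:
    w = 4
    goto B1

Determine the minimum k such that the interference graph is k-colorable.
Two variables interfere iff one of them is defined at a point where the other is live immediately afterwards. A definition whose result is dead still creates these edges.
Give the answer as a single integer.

Answer: 4

Analysis:
Block summaries:
  B0: {s,w} / ∅
  B1: {k,q,w} / ∅
  B2: {u} / {q}
  B3: {n} / ∅
  B4: {q,s,w} / {q,s,w}
  B5: {n,u} / ∅
  B6: {w} / {q,w}
  B7: {w} / ∅
  B8: {w} / ∅

Live sets:
  B0: in=∅ out={s}
  B1: in={s} out={q,s,w}
  B2: in={q,s,w} out={q,s,w}
  B3: in={q,s,w} out={q,s,w}
  B4: in={q,s,w} out={q,s,w}
  B5: in={q,s,w} out={q,s,w}
  B6: in={q,s,w} out={s}
  B7: in={s} out={s}
  B8: in={s} out={s}

Interfere edges:
  k↔{q,s}
  n↔{q,s,w}
  q↔{k,n,s,u,w}
  s↔{k,n,q,u,w}
  u↔{q,s,w}
  w↔{n,q,s,u}

Colouring:
  lower bound: {n,q,s,w} mutually conflict ⇒ χ ≥ 4
  4-colouring: R0={q}  R1={s}  R2={k,w}  R3={n,u}
  χ = 4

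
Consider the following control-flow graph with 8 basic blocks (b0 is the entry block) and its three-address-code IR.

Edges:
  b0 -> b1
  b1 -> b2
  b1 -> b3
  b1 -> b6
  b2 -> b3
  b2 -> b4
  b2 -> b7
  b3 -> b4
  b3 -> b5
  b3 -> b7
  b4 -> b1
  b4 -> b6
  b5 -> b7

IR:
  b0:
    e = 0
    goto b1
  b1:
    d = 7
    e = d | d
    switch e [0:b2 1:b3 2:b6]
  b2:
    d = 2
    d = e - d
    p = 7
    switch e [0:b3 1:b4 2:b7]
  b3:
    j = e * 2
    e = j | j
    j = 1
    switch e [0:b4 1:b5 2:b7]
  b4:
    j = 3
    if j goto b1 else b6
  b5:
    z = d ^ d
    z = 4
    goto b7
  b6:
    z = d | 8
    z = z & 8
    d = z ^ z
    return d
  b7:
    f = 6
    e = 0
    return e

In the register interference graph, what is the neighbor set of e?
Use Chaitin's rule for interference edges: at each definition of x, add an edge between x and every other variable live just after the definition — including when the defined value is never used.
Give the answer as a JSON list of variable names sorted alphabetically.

Answer: ["d", "j", "p"]

Working:
def/use:
  b0 def {e} use ∅
  b1 def {d,e} use ∅
  b2 def {d,p} use {e}
  b3 def {e,j} use {e}
  b4 def {j} use ∅
  b5 def {z} use {d}
  b6 def {d,z} use {d}
  b7 def {e,f} use ∅

Backward fixpoint:
  b0 li=∅ lo=∅
  b1 li=∅ lo={d,e}
  b2 li={e} lo={d,e}
  b3 li={d,e} lo={d}
  b4 li={d} lo={d}
  b5 li={d} lo=∅
  b6 li={d} lo=∅
  b7 li=∅ lo=∅

Conflict graph:
  d — {e,j,p}
  e — {d,j,p}
  f — ∅
  j — {d,e}
  p — {d,e}
  z — ∅

N(e) = ["d", "j", "p"]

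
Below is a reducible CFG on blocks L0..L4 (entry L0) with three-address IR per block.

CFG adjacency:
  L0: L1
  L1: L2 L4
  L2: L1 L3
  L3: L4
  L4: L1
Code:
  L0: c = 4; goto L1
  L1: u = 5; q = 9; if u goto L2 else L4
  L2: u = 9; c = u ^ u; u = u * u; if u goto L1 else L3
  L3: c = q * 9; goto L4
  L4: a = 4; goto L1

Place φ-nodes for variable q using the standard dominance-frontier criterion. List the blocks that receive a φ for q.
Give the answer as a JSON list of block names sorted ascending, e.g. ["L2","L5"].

Answer: ["L1"]

Working:
idom tree: L1←L0 L2←L1 L3←L2 L4←L1
Dom∩ at merges:
  L1: preds {L0,L2,L4}: {L0} ∩ {L0,L1,L2} ∩ {L0,L1,L4} = {L0}; idom=L0
  L4: preds {L1,L3}: {L0,L1} ∩ {L0,L1,L2,L3} = {L0,L1}; idom=L1

DF derivation:
  join L1 pred L0: · stop@L0
  join L1 pred L2: L2→L1 stop@L0
  join L1 pred L4: L4→L1 stop@L0
  join L4 pred L1: · stop@L1
  join L4 pred L3: L3→L2 stop@L1
  L0: DF=∅
  L1: DF={L1}
  L2: DF={L1,L4}
  L3: DF={L4}
  L4: DF={L1}

φ for q: defs {L1}
  DF⁺ = {L1}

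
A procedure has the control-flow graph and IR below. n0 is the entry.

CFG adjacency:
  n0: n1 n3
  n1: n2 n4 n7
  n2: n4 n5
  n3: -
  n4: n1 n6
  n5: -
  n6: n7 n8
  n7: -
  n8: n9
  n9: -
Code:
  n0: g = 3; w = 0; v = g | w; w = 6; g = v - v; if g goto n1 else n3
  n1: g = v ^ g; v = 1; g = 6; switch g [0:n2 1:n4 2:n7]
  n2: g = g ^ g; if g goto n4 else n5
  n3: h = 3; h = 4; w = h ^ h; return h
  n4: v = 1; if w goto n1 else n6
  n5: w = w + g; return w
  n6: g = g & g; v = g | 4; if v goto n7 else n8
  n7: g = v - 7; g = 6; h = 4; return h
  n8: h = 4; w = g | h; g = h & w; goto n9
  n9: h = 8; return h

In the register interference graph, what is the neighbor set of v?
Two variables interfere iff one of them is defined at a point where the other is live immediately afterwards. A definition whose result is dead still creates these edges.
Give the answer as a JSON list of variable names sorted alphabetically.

Block summaries:
  n0: {g,v,w} / ∅
  n1: {g,v} / {g,v}
  n2: {g} / {g}
  n3: {h,w} / ∅
  n4: {v} / {w}
  n5: {w} / {g,w}
  n6: {g,v} / {g}
  n7: {g,h} / {v}
  n8: {g,h,w} / {g}
  n9: {h} / ∅

Liveness:
  n0: in=∅ out={g,v,w}
  n1: in={g,v,w} out={g,v,w}
  n2: in={g,w} out={g,w}
  n3: in=∅ out=∅
  n4: in={g,w} out={g,v,w}
  n5: in={g,w} out=∅
  n6: in={g} out={g,v}
  n7: in={v} out=∅
  n8: in={g} out=∅
  n9: in=∅ out=∅

Interference:
  g — {h,v,w}
  h — {g,w}
  v — {g,w}
  w — {g,h,v}

N(v) = ["g", "w"]

Answer: ["g", "w"]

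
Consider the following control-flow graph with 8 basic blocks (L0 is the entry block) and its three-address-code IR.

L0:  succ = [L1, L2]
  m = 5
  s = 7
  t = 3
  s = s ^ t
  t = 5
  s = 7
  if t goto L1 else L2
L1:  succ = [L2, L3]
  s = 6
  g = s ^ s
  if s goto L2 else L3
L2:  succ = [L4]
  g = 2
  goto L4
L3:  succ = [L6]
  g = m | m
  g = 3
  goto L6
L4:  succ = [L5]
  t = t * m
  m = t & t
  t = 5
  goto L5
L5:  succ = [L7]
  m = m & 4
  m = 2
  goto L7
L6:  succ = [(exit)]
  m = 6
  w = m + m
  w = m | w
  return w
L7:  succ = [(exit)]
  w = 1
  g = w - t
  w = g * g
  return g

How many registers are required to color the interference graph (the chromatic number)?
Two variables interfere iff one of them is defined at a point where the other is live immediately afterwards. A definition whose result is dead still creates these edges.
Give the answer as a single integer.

Block summaries:
  L0: def={m,s,t} ue=∅
  L1: def={g,s} ue=∅
  L2: def={g} ue=∅
  L3: def={g} ue={m}
  L4: def={m,t} ue={m,t}
  L5: def={m} ue={m}
  L6: def={m,w} ue=∅
  L7: def={g,w} ue={t}

Backward fixpoint:
  L0: in=∅ out={m,t}
  L1: in={m,t} out={m,t}
  L2: in={m,t} out={m,t}
  L3: in={m} out=∅
  L4: in={m,t} out={m,t}
  L5: in={m,t} out={t}
  L6: in=∅ out=∅
  L7: in={t} out=∅

Interference:
  g — {m,s,t,w}
  m — {g,s,t,w}
  s — {g,m,t}
  t — {g,m,s,w}
  w — {g,m,t}

Chromatic number:
  {g,m,s,t} pairwise interfere (4-clique) ⇒ χ ≥ 4
  4-colouring: c0={g}  c1={m}  c2={t}  c3={s,w}
  χ = 4

Answer: 4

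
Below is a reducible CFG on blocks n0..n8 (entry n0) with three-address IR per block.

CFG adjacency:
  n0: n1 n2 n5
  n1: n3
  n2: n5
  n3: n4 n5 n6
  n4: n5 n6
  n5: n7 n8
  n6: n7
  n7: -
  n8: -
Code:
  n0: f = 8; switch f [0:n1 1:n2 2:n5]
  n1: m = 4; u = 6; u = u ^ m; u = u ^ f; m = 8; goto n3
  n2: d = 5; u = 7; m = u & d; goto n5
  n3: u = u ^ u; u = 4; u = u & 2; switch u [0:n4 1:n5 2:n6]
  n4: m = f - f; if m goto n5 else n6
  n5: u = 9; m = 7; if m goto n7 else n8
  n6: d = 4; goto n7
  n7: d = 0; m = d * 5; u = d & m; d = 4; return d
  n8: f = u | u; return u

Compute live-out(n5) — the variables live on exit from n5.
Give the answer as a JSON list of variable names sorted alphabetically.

Answer: ["u"]

Derivation:
def/use:
  n0: {f} / ∅
  n1: {m,u} / {f}
  n2: {d,m,u} / ∅
  n3: {u} / {u}
  n4: {m} / {f}
  n5: {m,u} / ∅
  n6: {d} / ∅
  n7: {d,m,u} / ∅
  n8: {f} / {u}

Backward fixpoint:
  n0: in=∅ out={f}
  n1: in={f} out={f,u}
  n2: in=∅ out=∅
  n3: in={f,u} out={f}
  n4: in={f} out=∅
  n5: in=∅ out={u}
  n6: in=∅ out=∅
  n7: in=∅ out=∅
  n8: in={u} out=∅

live-out(n5) = ["u"]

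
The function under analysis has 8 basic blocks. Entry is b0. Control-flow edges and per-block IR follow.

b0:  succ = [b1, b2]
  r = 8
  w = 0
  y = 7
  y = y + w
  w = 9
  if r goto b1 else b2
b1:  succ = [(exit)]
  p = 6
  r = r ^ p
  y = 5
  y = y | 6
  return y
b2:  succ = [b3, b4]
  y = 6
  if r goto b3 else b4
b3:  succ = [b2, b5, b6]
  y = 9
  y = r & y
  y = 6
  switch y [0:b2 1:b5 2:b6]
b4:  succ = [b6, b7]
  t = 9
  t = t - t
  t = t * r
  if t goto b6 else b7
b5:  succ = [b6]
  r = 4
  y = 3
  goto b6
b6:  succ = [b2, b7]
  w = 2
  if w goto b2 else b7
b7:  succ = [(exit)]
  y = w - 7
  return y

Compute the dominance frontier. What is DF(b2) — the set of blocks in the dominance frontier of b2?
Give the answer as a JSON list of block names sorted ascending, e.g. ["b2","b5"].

Answer: ["b2"]

Derivation:
idom tree: b1←b0 b2←b0 b3←b2 b4←b2 b5←b3 b6←b2 b7←b2
Dom∩ at merges:
  b2: preds {b0,b3,b6}: {b0} ∩ {b0,b2,b3} ∩ {b0,b2,b6} = {b0}; idom=b0
  b6: preds {b3,b4,b5}: {b0,b2,b3} ∩ {b0,b2,b4} ∩ {b0,b2,b3,b5} = {b0,b2}; idom=b2
  b7: preds {b4,b6}: {b0,b2,b4} ∩ {b0,b2,b6} = {b0,b2}; idom=b2

DF derivation:
  join b2 pred b0: · stop@b0
  join b2 pred b3: b3→b2 stop@b0
  join b2 pred b6: b6→b2 stop@b0
  join b6 pred b3: b3 stop@b2
  join b6 pred b4: b4 stop@b2
  join b6 pred b5: b5→b3 stop@b2
  join b7 pred b4: b4 stop@b2
  join b7 pred b6: b6 stop@b2
  DF(b0)=∅
  DF(b1)=∅
  DF(b2)={b2}
  DF(b3)={b2,b6}
  DF(b4)={b6,b7}
  DF(b5)={b6}
  DF(b6)={b2,b7}
  DF(b7)=∅

DF(b2) = ["b2"]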